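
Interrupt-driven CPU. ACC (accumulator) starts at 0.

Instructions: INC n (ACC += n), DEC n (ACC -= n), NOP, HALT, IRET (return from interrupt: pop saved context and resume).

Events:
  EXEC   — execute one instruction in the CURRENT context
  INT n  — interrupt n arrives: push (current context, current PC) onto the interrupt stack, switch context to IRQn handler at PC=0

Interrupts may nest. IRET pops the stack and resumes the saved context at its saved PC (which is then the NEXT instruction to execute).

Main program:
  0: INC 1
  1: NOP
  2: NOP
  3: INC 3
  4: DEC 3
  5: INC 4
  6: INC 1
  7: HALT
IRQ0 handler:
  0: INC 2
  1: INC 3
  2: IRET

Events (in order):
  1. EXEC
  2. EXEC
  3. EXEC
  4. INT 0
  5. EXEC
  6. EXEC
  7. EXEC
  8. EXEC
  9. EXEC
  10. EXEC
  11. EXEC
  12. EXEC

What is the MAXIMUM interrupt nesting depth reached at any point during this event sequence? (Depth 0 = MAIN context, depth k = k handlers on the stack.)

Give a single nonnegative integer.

Answer: 1

Derivation:
Event 1 (EXEC): [MAIN] PC=0: INC 1 -> ACC=1 [depth=0]
Event 2 (EXEC): [MAIN] PC=1: NOP [depth=0]
Event 3 (EXEC): [MAIN] PC=2: NOP [depth=0]
Event 4 (INT 0): INT 0 arrives: push (MAIN, PC=3), enter IRQ0 at PC=0 (depth now 1) [depth=1]
Event 5 (EXEC): [IRQ0] PC=0: INC 2 -> ACC=3 [depth=1]
Event 6 (EXEC): [IRQ0] PC=1: INC 3 -> ACC=6 [depth=1]
Event 7 (EXEC): [IRQ0] PC=2: IRET -> resume MAIN at PC=3 (depth now 0) [depth=0]
Event 8 (EXEC): [MAIN] PC=3: INC 3 -> ACC=9 [depth=0]
Event 9 (EXEC): [MAIN] PC=4: DEC 3 -> ACC=6 [depth=0]
Event 10 (EXEC): [MAIN] PC=5: INC 4 -> ACC=10 [depth=0]
Event 11 (EXEC): [MAIN] PC=6: INC 1 -> ACC=11 [depth=0]
Event 12 (EXEC): [MAIN] PC=7: HALT [depth=0]
Max depth observed: 1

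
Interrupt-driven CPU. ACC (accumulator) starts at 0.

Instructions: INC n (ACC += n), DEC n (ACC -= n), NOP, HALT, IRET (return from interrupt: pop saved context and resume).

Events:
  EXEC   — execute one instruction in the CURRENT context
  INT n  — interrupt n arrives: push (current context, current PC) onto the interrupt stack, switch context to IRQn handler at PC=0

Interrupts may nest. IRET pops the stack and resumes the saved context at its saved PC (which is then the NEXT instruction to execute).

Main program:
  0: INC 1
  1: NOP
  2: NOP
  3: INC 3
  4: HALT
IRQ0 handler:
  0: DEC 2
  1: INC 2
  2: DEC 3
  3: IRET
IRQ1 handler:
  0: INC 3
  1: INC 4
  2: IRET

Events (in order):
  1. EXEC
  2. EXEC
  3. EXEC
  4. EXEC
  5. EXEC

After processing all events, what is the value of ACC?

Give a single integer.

Answer: 4

Derivation:
Event 1 (EXEC): [MAIN] PC=0: INC 1 -> ACC=1
Event 2 (EXEC): [MAIN] PC=1: NOP
Event 3 (EXEC): [MAIN] PC=2: NOP
Event 4 (EXEC): [MAIN] PC=3: INC 3 -> ACC=4
Event 5 (EXEC): [MAIN] PC=4: HALT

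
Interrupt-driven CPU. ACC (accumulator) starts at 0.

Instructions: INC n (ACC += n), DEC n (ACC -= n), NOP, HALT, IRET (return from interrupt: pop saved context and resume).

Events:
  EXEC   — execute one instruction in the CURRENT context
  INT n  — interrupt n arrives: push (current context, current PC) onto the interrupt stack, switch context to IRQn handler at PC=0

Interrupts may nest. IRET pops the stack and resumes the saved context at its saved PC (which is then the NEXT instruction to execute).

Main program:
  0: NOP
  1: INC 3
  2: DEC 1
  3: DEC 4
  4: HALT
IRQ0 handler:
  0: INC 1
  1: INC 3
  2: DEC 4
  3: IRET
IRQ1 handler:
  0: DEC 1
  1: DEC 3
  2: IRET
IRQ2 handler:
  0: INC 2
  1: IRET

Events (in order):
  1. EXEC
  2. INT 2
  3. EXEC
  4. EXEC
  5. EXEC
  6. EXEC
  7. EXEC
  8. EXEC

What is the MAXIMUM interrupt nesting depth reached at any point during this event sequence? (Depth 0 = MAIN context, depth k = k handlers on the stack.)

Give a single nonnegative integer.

Event 1 (EXEC): [MAIN] PC=0: NOP [depth=0]
Event 2 (INT 2): INT 2 arrives: push (MAIN, PC=1), enter IRQ2 at PC=0 (depth now 1) [depth=1]
Event 3 (EXEC): [IRQ2] PC=0: INC 2 -> ACC=2 [depth=1]
Event 4 (EXEC): [IRQ2] PC=1: IRET -> resume MAIN at PC=1 (depth now 0) [depth=0]
Event 5 (EXEC): [MAIN] PC=1: INC 3 -> ACC=5 [depth=0]
Event 6 (EXEC): [MAIN] PC=2: DEC 1 -> ACC=4 [depth=0]
Event 7 (EXEC): [MAIN] PC=3: DEC 4 -> ACC=0 [depth=0]
Event 8 (EXEC): [MAIN] PC=4: HALT [depth=0]
Max depth observed: 1

Answer: 1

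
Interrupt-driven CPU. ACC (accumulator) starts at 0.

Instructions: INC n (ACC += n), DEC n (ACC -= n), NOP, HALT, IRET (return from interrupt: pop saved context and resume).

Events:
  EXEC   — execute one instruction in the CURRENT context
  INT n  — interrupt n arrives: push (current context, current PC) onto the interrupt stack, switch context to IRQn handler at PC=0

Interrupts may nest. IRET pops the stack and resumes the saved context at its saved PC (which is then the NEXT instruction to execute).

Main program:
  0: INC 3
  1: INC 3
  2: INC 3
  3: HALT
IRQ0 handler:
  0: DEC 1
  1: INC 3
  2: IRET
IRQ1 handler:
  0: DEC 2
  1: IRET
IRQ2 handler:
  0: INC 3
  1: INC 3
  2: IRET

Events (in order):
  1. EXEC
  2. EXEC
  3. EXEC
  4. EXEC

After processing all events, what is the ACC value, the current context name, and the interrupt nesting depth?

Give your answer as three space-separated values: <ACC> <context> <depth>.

Event 1 (EXEC): [MAIN] PC=0: INC 3 -> ACC=3
Event 2 (EXEC): [MAIN] PC=1: INC 3 -> ACC=6
Event 3 (EXEC): [MAIN] PC=2: INC 3 -> ACC=9
Event 4 (EXEC): [MAIN] PC=3: HALT

Answer: 9 MAIN 0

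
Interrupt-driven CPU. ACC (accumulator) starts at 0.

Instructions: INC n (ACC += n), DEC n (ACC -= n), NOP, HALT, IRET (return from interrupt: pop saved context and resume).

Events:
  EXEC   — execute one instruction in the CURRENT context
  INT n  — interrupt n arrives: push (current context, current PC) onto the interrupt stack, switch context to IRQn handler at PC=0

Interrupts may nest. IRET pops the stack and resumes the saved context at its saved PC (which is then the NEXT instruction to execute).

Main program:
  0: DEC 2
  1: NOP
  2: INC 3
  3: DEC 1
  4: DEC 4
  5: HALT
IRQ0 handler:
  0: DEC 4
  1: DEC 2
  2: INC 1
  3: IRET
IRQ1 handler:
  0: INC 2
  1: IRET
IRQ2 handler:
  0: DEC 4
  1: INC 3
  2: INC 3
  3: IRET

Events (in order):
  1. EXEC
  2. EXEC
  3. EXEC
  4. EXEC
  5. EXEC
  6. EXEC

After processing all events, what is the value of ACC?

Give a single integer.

Answer: -4

Derivation:
Event 1 (EXEC): [MAIN] PC=0: DEC 2 -> ACC=-2
Event 2 (EXEC): [MAIN] PC=1: NOP
Event 3 (EXEC): [MAIN] PC=2: INC 3 -> ACC=1
Event 4 (EXEC): [MAIN] PC=3: DEC 1 -> ACC=0
Event 5 (EXEC): [MAIN] PC=4: DEC 4 -> ACC=-4
Event 6 (EXEC): [MAIN] PC=5: HALT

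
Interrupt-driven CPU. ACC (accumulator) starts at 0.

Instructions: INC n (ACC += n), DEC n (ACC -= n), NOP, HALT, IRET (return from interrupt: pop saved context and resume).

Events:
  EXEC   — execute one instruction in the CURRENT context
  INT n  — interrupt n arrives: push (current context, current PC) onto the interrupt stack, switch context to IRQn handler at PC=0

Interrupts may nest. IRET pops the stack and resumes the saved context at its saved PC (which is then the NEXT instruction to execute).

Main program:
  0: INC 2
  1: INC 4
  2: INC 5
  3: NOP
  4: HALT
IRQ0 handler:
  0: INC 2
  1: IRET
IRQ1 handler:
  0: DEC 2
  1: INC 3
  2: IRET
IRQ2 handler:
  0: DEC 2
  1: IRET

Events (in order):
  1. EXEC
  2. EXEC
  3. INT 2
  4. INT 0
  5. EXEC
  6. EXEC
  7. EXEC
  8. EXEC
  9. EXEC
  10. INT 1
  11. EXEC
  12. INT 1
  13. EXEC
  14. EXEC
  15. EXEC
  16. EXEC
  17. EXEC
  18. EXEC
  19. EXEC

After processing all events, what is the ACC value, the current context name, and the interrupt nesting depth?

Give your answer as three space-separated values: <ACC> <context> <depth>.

Answer: 13 MAIN 0

Derivation:
Event 1 (EXEC): [MAIN] PC=0: INC 2 -> ACC=2
Event 2 (EXEC): [MAIN] PC=1: INC 4 -> ACC=6
Event 3 (INT 2): INT 2 arrives: push (MAIN, PC=2), enter IRQ2 at PC=0 (depth now 1)
Event 4 (INT 0): INT 0 arrives: push (IRQ2, PC=0), enter IRQ0 at PC=0 (depth now 2)
Event 5 (EXEC): [IRQ0] PC=0: INC 2 -> ACC=8
Event 6 (EXEC): [IRQ0] PC=1: IRET -> resume IRQ2 at PC=0 (depth now 1)
Event 7 (EXEC): [IRQ2] PC=0: DEC 2 -> ACC=6
Event 8 (EXEC): [IRQ2] PC=1: IRET -> resume MAIN at PC=2 (depth now 0)
Event 9 (EXEC): [MAIN] PC=2: INC 5 -> ACC=11
Event 10 (INT 1): INT 1 arrives: push (MAIN, PC=3), enter IRQ1 at PC=0 (depth now 1)
Event 11 (EXEC): [IRQ1] PC=0: DEC 2 -> ACC=9
Event 12 (INT 1): INT 1 arrives: push (IRQ1, PC=1), enter IRQ1 at PC=0 (depth now 2)
Event 13 (EXEC): [IRQ1] PC=0: DEC 2 -> ACC=7
Event 14 (EXEC): [IRQ1] PC=1: INC 3 -> ACC=10
Event 15 (EXEC): [IRQ1] PC=2: IRET -> resume IRQ1 at PC=1 (depth now 1)
Event 16 (EXEC): [IRQ1] PC=1: INC 3 -> ACC=13
Event 17 (EXEC): [IRQ1] PC=2: IRET -> resume MAIN at PC=3 (depth now 0)
Event 18 (EXEC): [MAIN] PC=3: NOP
Event 19 (EXEC): [MAIN] PC=4: HALT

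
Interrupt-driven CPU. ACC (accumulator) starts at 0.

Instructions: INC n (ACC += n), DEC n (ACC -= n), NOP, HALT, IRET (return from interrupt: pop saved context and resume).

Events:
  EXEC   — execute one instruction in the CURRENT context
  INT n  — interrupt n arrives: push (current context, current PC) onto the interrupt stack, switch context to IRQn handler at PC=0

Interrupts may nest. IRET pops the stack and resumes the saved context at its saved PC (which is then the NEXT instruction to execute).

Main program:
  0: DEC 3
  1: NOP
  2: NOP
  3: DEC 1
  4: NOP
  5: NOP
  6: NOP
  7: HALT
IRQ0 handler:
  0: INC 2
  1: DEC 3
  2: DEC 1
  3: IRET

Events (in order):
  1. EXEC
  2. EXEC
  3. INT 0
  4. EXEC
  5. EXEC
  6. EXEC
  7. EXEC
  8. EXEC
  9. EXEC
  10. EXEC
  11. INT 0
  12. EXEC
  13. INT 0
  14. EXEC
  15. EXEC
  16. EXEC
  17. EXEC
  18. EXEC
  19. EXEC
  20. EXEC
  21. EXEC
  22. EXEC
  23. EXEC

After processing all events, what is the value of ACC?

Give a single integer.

Event 1 (EXEC): [MAIN] PC=0: DEC 3 -> ACC=-3
Event 2 (EXEC): [MAIN] PC=1: NOP
Event 3 (INT 0): INT 0 arrives: push (MAIN, PC=2), enter IRQ0 at PC=0 (depth now 1)
Event 4 (EXEC): [IRQ0] PC=0: INC 2 -> ACC=-1
Event 5 (EXEC): [IRQ0] PC=1: DEC 3 -> ACC=-4
Event 6 (EXEC): [IRQ0] PC=2: DEC 1 -> ACC=-5
Event 7 (EXEC): [IRQ0] PC=3: IRET -> resume MAIN at PC=2 (depth now 0)
Event 8 (EXEC): [MAIN] PC=2: NOP
Event 9 (EXEC): [MAIN] PC=3: DEC 1 -> ACC=-6
Event 10 (EXEC): [MAIN] PC=4: NOP
Event 11 (INT 0): INT 0 arrives: push (MAIN, PC=5), enter IRQ0 at PC=0 (depth now 1)
Event 12 (EXEC): [IRQ0] PC=0: INC 2 -> ACC=-4
Event 13 (INT 0): INT 0 arrives: push (IRQ0, PC=1), enter IRQ0 at PC=0 (depth now 2)
Event 14 (EXEC): [IRQ0] PC=0: INC 2 -> ACC=-2
Event 15 (EXEC): [IRQ0] PC=1: DEC 3 -> ACC=-5
Event 16 (EXEC): [IRQ0] PC=2: DEC 1 -> ACC=-6
Event 17 (EXEC): [IRQ0] PC=3: IRET -> resume IRQ0 at PC=1 (depth now 1)
Event 18 (EXEC): [IRQ0] PC=1: DEC 3 -> ACC=-9
Event 19 (EXEC): [IRQ0] PC=2: DEC 1 -> ACC=-10
Event 20 (EXEC): [IRQ0] PC=3: IRET -> resume MAIN at PC=5 (depth now 0)
Event 21 (EXEC): [MAIN] PC=5: NOP
Event 22 (EXEC): [MAIN] PC=6: NOP
Event 23 (EXEC): [MAIN] PC=7: HALT

Answer: -10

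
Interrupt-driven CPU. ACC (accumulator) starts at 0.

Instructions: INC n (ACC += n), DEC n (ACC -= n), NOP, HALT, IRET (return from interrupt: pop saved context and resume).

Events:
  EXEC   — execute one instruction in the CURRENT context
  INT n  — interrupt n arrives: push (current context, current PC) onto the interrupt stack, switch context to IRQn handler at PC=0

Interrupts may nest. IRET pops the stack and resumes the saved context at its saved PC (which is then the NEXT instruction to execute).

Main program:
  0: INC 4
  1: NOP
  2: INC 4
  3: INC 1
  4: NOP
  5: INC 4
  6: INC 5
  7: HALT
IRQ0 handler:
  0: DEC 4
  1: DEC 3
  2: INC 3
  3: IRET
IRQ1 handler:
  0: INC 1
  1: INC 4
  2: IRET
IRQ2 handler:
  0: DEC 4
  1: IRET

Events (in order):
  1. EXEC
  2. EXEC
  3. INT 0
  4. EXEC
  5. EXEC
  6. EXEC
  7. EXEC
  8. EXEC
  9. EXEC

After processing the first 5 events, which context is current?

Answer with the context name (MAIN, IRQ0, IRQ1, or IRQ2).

Answer: IRQ0

Derivation:
Event 1 (EXEC): [MAIN] PC=0: INC 4 -> ACC=4
Event 2 (EXEC): [MAIN] PC=1: NOP
Event 3 (INT 0): INT 0 arrives: push (MAIN, PC=2), enter IRQ0 at PC=0 (depth now 1)
Event 4 (EXEC): [IRQ0] PC=0: DEC 4 -> ACC=0
Event 5 (EXEC): [IRQ0] PC=1: DEC 3 -> ACC=-3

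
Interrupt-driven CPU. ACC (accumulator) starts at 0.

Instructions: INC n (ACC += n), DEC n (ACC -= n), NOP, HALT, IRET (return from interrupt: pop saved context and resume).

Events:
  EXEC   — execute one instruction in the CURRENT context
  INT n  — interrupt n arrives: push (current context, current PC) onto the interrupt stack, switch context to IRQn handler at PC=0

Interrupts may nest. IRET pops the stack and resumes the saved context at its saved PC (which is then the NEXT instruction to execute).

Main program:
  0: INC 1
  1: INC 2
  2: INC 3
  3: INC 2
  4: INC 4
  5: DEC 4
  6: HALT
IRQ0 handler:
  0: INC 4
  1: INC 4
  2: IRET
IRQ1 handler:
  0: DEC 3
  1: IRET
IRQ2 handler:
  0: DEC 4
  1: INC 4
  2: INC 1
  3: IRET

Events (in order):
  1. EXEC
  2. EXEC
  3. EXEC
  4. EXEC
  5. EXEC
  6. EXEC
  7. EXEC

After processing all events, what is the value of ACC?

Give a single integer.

Event 1 (EXEC): [MAIN] PC=0: INC 1 -> ACC=1
Event 2 (EXEC): [MAIN] PC=1: INC 2 -> ACC=3
Event 3 (EXEC): [MAIN] PC=2: INC 3 -> ACC=6
Event 4 (EXEC): [MAIN] PC=3: INC 2 -> ACC=8
Event 5 (EXEC): [MAIN] PC=4: INC 4 -> ACC=12
Event 6 (EXEC): [MAIN] PC=5: DEC 4 -> ACC=8
Event 7 (EXEC): [MAIN] PC=6: HALT

Answer: 8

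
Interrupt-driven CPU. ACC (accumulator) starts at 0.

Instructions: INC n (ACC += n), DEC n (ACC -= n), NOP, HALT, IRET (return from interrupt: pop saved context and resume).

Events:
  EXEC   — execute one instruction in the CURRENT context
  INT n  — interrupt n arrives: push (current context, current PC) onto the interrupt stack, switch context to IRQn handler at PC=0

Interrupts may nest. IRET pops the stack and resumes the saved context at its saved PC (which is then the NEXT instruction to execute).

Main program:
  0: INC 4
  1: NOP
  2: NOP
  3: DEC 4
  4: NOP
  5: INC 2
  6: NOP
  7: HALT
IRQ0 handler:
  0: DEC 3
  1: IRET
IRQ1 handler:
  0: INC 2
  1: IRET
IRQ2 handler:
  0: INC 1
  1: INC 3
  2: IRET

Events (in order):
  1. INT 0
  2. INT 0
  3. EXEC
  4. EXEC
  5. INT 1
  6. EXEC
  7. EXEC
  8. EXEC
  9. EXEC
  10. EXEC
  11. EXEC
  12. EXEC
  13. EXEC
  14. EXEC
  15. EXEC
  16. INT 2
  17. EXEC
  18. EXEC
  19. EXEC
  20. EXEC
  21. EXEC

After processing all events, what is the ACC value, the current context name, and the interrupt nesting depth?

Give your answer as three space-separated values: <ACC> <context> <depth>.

Answer: 2 MAIN 0

Derivation:
Event 1 (INT 0): INT 0 arrives: push (MAIN, PC=0), enter IRQ0 at PC=0 (depth now 1)
Event 2 (INT 0): INT 0 arrives: push (IRQ0, PC=0), enter IRQ0 at PC=0 (depth now 2)
Event 3 (EXEC): [IRQ0] PC=0: DEC 3 -> ACC=-3
Event 4 (EXEC): [IRQ0] PC=1: IRET -> resume IRQ0 at PC=0 (depth now 1)
Event 5 (INT 1): INT 1 arrives: push (IRQ0, PC=0), enter IRQ1 at PC=0 (depth now 2)
Event 6 (EXEC): [IRQ1] PC=0: INC 2 -> ACC=-1
Event 7 (EXEC): [IRQ1] PC=1: IRET -> resume IRQ0 at PC=0 (depth now 1)
Event 8 (EXEC): [IRQ0] PC=0: DEC 3 -> ACC=-4
Event 9 (EXEC): [IRQ0] PC=1: IRET -> resume MAIN at PC=0 (depth now 0)
Event 10 (EXEC): [MAIN] PC=0: INC 4 -> ACC=0
Event 11 (EXEC): [MAIN] PC=1: NOP
Event 12 (EXEC): [MAIN] PC=2: NOP
Event 13 (EXEC): [MAIN] PC=3: DEC 4 -> ACC=-4
Event 14 (EXEC): [MAIN] PC=4: NOP
Event 15 (EXEC): [MAIN] PC=5: INC 2 -> ACC=-2
Event 16 (INT 2): INT 2 arrives: push (MAIN, PC=6), enter IRQ2 at PC=0 (depth now 1)
Event 17 (EXEC): [IRQ2] PC=0: INC 1 -> ACC=-1
Event 18 (EXEC): [IRQ2] PC=1: INC 3 -> ACC=2
Event 19 (EXEC): [IRQ2] PC=2: IRET -> resume MAIN at PC=6 (depth now 0)
Event 20 (EXEC): [MAIN] PC=6: NOP
Event 21 (EXEC): [MAIN] PC=7: HALT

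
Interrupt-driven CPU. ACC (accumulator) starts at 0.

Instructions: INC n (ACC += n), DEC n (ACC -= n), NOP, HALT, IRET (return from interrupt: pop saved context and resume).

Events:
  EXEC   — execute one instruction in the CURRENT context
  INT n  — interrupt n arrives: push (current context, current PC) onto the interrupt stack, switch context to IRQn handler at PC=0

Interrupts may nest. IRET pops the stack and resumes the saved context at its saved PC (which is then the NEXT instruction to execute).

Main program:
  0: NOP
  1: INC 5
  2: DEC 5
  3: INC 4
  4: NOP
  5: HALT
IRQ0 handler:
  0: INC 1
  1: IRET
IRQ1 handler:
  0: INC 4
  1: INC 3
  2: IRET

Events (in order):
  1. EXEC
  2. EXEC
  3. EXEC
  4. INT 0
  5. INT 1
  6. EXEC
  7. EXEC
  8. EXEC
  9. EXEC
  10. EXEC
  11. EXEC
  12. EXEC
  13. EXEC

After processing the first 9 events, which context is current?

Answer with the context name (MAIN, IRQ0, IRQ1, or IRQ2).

Event 1 (EXEC): [MAIN] PC=0: NOP
Event 2 (EXEC): [MAIN] PC=1: INC 5 -> ACC=5
Event 3 (EXEC): [MAIN] PC=2: DEC 5 -> ACC=0
Event 4 (INT 0): INT 0 arrives: push (MAIN, PC=3), enter IRQ0 at PC=0 (depth now 1)
Event 5 (INT 1): INT 1 arrives: push (IRQ0, PC=0), enter IRQ1 at PC=0 (depth now 2)
Event 6 (EXEC): [IRQ1] PC=0: INC 4 -> ACC=4
Event 7 (EXEC): [IRQ1] PC=1: INC 3 -> ACC=7
Event 8 (EXEC): [IRQ1] PC=2: IRET -> resume IRQ0 at PC=0 (depth now 1)
Event 9 (EXEC): [IRQ0] PC=0: INC 1 -> ACC=8

Answer: IRQ0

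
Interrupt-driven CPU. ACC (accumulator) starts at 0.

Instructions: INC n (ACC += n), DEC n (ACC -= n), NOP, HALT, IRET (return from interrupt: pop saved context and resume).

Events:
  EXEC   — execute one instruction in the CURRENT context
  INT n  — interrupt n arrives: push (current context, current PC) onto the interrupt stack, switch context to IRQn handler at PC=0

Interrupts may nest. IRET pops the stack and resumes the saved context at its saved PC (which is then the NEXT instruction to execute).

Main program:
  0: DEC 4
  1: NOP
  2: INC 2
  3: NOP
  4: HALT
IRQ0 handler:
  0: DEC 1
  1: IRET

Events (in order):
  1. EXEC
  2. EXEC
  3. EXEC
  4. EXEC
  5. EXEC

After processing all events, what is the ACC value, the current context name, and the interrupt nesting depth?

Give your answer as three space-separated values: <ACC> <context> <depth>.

Event 1 (EXEC): [MAIN] PC=0: DEC 4 -> ACC=-4
Event 2 (EXEC): [MAIN] PC=1: NOP
Event 3 (EXEC): [MAIN] PC=2: INC 2 -> ACC=-2
Event 4 (EXEC): [MAIN] PC=3: NOP
Event 5 (EXEC): [MAIN] PC=4: HALT

Answer: -2 MAIN 0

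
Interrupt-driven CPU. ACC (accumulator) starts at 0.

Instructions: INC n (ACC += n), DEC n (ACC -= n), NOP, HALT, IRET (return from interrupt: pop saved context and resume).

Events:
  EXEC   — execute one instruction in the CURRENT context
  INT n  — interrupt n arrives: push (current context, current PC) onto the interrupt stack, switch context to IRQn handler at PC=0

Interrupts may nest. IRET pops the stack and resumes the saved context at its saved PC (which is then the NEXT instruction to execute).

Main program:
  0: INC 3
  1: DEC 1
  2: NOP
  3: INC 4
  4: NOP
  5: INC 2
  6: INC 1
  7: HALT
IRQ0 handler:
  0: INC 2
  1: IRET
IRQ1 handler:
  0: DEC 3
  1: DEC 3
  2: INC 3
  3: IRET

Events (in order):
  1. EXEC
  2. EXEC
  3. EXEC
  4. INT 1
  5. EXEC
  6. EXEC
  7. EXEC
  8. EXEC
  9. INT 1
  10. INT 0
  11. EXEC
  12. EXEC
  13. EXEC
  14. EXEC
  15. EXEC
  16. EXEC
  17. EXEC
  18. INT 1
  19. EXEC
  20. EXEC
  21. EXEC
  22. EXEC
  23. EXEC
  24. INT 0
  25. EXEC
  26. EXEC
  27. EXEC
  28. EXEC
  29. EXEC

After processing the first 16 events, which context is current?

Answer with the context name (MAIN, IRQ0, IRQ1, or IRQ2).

Event 1 (EXEC): [MAIN] PC=0: INC 3 -> ACC=3
Event 2 (EXEC): [MAIN] PC=1: DEC 1 -> ACC=2
Event 3 (EXEC): [MAIN] PC=2: NOP
Event 4 (INT 1): INT 1 arrives: push (MAIN, PC=3), enter IRQ1 at PC=0 (depth now 1)
Event 5 (EXEC): [IRQ1] PC=0: DEC 3 -> ACC=-1
Event 6 (EXEC): [IRQ1] PC=1: DEC 3 -> ACC=-4
Event 7 (EXEC): [IRQ1] PC=2: INC 3 -> ACC=-1
Event 8 (EXEC): [IRQ1] PC=3: IRET -> resume MAIN at PC=3 (depth now 0)
Event 9 (INT 1): INT 1 arrives: push (MAIN, PC=3), enter IRQ1 at PC=0 (depth now 1)
Event 10 (INT 0): INT 0 arrives: push (IRQ1, PC=0), enter IRQ0 at PC=0 (depth now 2)
Event 11 (EXEC): [IRQ0] PC=0: INC 2 -> ACC=1
Event 12 (EXEC): [IRQ0] PC=1: IRET -> resume IRQ1 at PC=0 (depth now 1)
Event 13 (EXEC): [IRQ1] PC=0: DEC 3 -> ACC=-2
Event 14 (EXEC): [IRQ1] PC=1: DEC 3 -> ACC=-5
Event 15 (EXEC): [IRQ1] PC=2: INC 3 -> ACC=-2
Event 16 (EXEC): [IRQ1] PC=3: IRET -> resume MAIN at PC=3 (depth now 0)

Answer: MAIN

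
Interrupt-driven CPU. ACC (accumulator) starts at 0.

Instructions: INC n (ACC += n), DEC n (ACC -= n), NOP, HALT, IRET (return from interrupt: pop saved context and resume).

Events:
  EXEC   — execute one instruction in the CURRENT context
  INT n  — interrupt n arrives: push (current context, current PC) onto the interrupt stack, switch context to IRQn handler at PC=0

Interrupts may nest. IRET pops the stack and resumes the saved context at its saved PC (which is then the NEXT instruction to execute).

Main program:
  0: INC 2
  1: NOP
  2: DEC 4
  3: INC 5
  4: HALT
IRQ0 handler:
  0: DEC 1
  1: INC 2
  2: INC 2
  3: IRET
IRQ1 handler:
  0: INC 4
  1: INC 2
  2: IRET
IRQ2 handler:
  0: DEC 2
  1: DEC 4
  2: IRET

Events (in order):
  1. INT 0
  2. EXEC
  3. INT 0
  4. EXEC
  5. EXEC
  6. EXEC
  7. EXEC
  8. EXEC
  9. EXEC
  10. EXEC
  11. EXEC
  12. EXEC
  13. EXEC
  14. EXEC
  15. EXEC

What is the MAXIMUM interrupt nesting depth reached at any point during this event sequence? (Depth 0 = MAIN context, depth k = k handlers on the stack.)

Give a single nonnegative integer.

Event 1 (INT 0): INT 0 arrives: push (MAIN, PC=0), enter IRQ0 at PC=0 (depth now 1) [depth=1]
Event 2 (EXEC): [IRQ0] PC=0: DEC 1 -> ACC=-1 [depth=1]
Event 3 (INT 0): INT 0 arrives: push (IRQ0, PC=1), enter IRQ0 at PC=0 (depth now 2) [depth=2]
Event 4 (EXEC): [IRQ0] PC=0: DEC 1 -> ACC=-2 [depth=2]
Event 5 (EXEC): [IRQ0] PC=1: INC 2 -> ACC=0 [depth=2]
Event 6 (EXEC): [IRQ0] PC=2: INC 2 -> ACC=2 [depth=2]
Event 7 (EXEC): [IRQ0] PC=3: IRET -> resume IRQ0 at PC=1 (depth now 1) [depth=1]
Event 8 (EXEC): [IRQ0] PC=1: INC 2 -> ACC=4 [depth=1]
Event 9 (EXEC): [IRQ0] PC=2: INC 2 -> ACC=6 [depth=1]
Event 10 (EXEC): [IRQ0] PC=3: IRET -> resume MAIN at PC=0 (depth now 0) [depth=0]
Event 11 (EXEC): [MAIN] PC=0: INC 2 -> ACC=8 [depth=0]
Event 12 (EXEC): [MAIN] PC=1: NOP [depth=0]
Event 13 (EXEC): [MAIN] PC=2: DEC 4 -> ACC=4 [depth=0]
Event 14 (EXEC): [MAIN] PC=3: INC 5 -> ACC=9 [depth=0]
Event 15 (EXEC): [MAIN] PC=4: HALT [depth=0]
Max depth observed: 2

Answer: 2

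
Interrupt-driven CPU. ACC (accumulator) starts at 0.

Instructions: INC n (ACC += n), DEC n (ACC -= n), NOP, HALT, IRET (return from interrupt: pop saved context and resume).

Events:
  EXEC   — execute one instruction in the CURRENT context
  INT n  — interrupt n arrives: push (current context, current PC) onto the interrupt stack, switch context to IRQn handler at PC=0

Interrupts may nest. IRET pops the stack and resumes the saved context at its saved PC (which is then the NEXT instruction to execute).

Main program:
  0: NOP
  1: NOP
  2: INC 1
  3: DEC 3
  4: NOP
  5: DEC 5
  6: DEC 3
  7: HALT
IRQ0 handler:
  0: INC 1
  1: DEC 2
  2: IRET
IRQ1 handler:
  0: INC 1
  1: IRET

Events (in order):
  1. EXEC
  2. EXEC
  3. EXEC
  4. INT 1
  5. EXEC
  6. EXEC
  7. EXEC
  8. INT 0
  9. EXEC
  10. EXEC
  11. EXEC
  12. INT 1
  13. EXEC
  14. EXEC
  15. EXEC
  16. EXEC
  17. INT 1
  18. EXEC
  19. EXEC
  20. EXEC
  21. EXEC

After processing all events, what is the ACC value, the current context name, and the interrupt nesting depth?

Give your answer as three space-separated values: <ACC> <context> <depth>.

Event 1 (EXEC): [MAIN] PC=0: NOP
Event 2 (EXEC): [MAIN] PC=1: NOP
Event 3 (EXEC): [MAIN] PC=2: INC 1 -> ACC=1
Event 4 (INT 1): INT 1 arrives: push (MAIN, PC=3), enter IRQ1 at PC=0 (depth now 1)
Event 5 (EXEC): [IRQ1] PC=0: INC 1 -> ACC=2
Event 6 (EXEC): [IRQ1] PC=1: IRET -> resume MAIN at PC=3 (depth now 0)
Event 7 (EXEC): [MAIN] PC=3: DEC 3 -> ACC=-1
Event 8 (INT 0): INT 0 arrives: push (MAIN, PC=4), enter IRQ0 at PC=0 (depth now 1)
Event 9 (EXEC): [IRQ0] PC=0: INC 1 -> ACC=0
Event 10 (EXEC): [IRQ0] PC=1: DEC 2 -> ACC=-2
Event 11 (EXEC): [IRQ0] PC=2: IRET -> resume MAIN at PC=4 (depth now 0)
Event 12 (INT 1): INT 1 arrives: push (MAIN, PC=4), enter IRQ1 at PC=0 (depth now 1)
Event 13 (EXEC): [IRQ1] PC=0: INC 1 -> ACC=-1
Event 14 (EXEC): [IRQ1] PC=1: IRET -> resume MAIN at PC=4 (depth now 0)
Event 15 (EXEC): [MAIN] PC=4: NOP
Event 16 (EXEC): [MAIN] PC=5: DEC 5 -> ACC=-6
Event 17 (INT 1): INT 1 arrives: push (MAIN, PC=6), enter IRQ1 at PC=0 (depth now 1)
Event 18 (EXEC): [IRQ1] PC=0: INC 1 -> ACC=-5
Event 19 (EXEC): [IRQ1] PC=1: IRET -> resume MAIN at PC=6 (depth now 0)
Event 20 (EXEC): [MAIN] PC=6: DEC 3 -> ACC=-8
Event 21 (EXEC): [MAIN] PC=7: HALT

Answer: -8 MAIN 0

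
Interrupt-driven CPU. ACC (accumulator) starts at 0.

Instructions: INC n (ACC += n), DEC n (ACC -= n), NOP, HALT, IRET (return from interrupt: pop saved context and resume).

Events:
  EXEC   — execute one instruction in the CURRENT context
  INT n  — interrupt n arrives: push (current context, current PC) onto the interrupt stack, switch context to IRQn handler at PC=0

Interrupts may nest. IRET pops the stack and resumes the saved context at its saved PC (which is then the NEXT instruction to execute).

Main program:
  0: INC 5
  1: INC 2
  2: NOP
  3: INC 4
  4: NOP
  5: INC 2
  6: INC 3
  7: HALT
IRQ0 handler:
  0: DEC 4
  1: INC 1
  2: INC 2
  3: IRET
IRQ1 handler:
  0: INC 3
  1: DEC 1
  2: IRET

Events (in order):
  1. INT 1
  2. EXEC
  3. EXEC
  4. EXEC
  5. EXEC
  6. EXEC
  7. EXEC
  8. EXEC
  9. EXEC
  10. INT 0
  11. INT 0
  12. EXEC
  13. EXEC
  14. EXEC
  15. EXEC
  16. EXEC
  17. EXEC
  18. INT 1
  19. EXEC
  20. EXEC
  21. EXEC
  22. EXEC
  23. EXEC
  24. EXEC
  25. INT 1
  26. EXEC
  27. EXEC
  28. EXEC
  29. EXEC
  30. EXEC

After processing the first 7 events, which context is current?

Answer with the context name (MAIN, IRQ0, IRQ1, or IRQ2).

Event 1 (INT 1): INT 1 arrives: push (MAIN, PC=0), enter IRQ1 at PC=0 (depth now 1)
Event 2 (EXEC): [IRQ1] PC=0: INC 3 -> ACC=3
Event 3 (EXEC): [IRQ1] PC=1: DEC 1 -> ACC=2
Event 4 (EXEC): [IRQ1] PC=2: IRET -> resume MAIN at PC=0 (depth now 0)
Event 5 (EXEC): [MAIN] PC=0: INC 5 -> ACC=7
Event 6 (EXEC): [MAIN] PC=1: INC 2 -> ACC=9
Event 7 (EXEC): [MAIN] PC=2: NOP

Answer: MAIN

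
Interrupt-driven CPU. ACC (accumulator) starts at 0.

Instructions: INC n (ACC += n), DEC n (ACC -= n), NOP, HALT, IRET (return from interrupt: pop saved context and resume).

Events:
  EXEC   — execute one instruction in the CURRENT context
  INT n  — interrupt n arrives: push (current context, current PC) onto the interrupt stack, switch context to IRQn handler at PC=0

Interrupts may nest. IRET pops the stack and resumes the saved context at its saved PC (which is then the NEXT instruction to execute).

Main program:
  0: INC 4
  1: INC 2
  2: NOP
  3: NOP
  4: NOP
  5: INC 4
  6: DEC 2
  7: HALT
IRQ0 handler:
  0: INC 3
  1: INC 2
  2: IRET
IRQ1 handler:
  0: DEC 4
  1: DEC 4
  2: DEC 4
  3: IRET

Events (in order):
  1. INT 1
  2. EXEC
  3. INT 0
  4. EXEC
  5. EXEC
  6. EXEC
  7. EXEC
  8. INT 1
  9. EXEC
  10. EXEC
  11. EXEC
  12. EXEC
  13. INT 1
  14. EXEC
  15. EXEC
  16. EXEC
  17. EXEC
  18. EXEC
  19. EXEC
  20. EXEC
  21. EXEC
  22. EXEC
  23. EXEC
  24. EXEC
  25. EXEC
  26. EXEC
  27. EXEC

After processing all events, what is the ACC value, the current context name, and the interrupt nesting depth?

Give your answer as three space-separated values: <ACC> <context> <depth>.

Event 1 (INT 1): INT 1 arrives: push (MAIN, PC=0), enter IRQ1 at PC=0 (depth now 1)
Event 2 (EXEC): [IRQ1] PC=0: DEC 4 -> ACC=-4
Event 3 (INT 0): INT 0 arrives: push (IRQ1, PC=1), enter IRQ0 at PC=0 (depth now 2)
Event 4 (EXEC): [IRQ0] PC=0: INC 3 -> ACC=-1
Event 5 (EXEC): [IRQ0] PC=1: INC 2 -> ACC=1
Event 6 (EXEC): [IRQ0] PC=2: IRET -> resume IRQ1 at PC=1 (depth now 1)
Event 7 (EXEC): [IRQ1] PC=1: DEC 4 -> ACC=-3
Event 8 (INT 1): INT 1 arrives: push (IRQ1, PC=2), enter IRQ1 at PC=0 (depth now 2)
Event 9 (EXEC): [IRQ1] PC=0: DEC 4 -> ACC=-7
Event 10 (EXEC): [IRQ1] PC=1: DEC 4 -> ACC=-11
Event 11 (EXEC): [IRQ1] PC=2: DEC 4 -> ACC=-15
Event 12 (EXEC): [IRQ1] PC=3: IRET -> resume IRQ1 at PC=2 (depth now 1)
Event 13 (INT 1): INT 1 arrives: push (IRQ1, PC=2), enter IRQ1 at PC=0 (depth now 2)
Event 14 (EXEC): [IRQ1] PC=0: DEC 4 -> ACC=-19
Event 15 (EXEC): [IRQ1] PC=1: DEC 4 -> ACC=-23
Event 16 (EXEC): [IRQ1] PC=2: DEC 4 -> ACC=-27
Event 17 (EXEC): [IRQ1] PC=3: IRET -> resume IRQ1 at PC=2 (depth now 1)
Event 18 (EXEC): [IRQ1] PC=2: DEC 4 -> ACC=-31
Event 19 (EXEC): [IRQ1] PC=3: IRET -> resume MAIN at PC=0 (depth now 0)
Event 20 (EXEC): [MAIN] PC=0: INC 4 -> ACC=-27
Event 21 (EXEC): [MAIN] PC=1: INC 2 -> ACC=-25
Event 22 (EXEC): [MAIN] PC=2: NOP
Event 23 (EXEC): [MAIN] PC=3: NOP
Event 24 (EXEC): [MAIN] PC=4: NOP
Event 25 (EXEC): [MAIN] PC=5: INC 4 -> ACC=-21
Event 26 (EXEC): [MAIN] PC=6: DEC 2 -> ACC=-23
Event 27 (EXEC): [MAIN] PC=7: HALT

Answer: -23 MAIN 0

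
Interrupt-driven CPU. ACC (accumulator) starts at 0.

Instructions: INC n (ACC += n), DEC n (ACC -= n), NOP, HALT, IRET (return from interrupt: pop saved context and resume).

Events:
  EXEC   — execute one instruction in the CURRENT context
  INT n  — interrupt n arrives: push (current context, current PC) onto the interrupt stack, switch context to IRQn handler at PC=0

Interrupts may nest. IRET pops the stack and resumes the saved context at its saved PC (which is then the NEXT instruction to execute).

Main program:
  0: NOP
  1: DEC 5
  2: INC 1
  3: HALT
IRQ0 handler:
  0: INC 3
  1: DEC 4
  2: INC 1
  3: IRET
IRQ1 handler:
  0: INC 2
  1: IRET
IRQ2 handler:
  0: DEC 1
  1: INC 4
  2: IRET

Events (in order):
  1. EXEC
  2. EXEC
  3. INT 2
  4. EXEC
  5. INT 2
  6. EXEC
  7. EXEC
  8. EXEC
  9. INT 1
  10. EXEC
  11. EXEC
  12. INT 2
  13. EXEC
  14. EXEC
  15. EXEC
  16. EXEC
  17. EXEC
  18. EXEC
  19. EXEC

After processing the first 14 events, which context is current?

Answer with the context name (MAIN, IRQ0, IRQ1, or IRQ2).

Answer: IRQ2

Derivation:
Event 1 (EXEC): [MAIN] PC=0: NOP
Event 2 (EXEC): [MAIN] PC=1: DEC 5 -> ACC=-5
Event 3 (INT 2): INT 2 arrives: push (MAIN, PC=2), enter IRQ2 at PC=0 (depth now 1)
Event 4 (EXEC): [IRQ2] PC=0: DEC 1 -> ACC=-6
Event 5 (INT 2): INT 2 arrives: push (IRQ2, PC=1), enter IRQ2 at PC=0 (depth now 2)
Event 6 (EXEC): [IRQ2] PC=0: DEC 1 -> ACC=-7
Event 7 (EXEC): [IRQ2] PC=1: INC 4 -> ACC=-3
Event 8 (EXEC): [IRQ2] PC=2: IRET -> resume IRQ2 at PC=1 (depth now 1)
Event 9 (INT 1): INT 1 arrives: push (IRQ2, PC=1), enter IRQ1 at PC=0 (depth now 2)
Event 10 (EXEC): [IRQ1] PC=0: INC 2 -> ACC=-1
Event 11 (EXEC): [IRQ1] PC=1: IRET -> resume IRQ2 at PC=1 (depth now 1)
Event 12 (INT 2): INT 2 arrives: push (IRQ2, PC=1), enter IRQ2 at PC=0 (depth now 2)
Event 13 (EXEC): [IRQ2] PC=0: DEC 1 -> ACC=-2
Event 14 (EXEC): [IRQ2] PC=1: INC 4 -> ACC=2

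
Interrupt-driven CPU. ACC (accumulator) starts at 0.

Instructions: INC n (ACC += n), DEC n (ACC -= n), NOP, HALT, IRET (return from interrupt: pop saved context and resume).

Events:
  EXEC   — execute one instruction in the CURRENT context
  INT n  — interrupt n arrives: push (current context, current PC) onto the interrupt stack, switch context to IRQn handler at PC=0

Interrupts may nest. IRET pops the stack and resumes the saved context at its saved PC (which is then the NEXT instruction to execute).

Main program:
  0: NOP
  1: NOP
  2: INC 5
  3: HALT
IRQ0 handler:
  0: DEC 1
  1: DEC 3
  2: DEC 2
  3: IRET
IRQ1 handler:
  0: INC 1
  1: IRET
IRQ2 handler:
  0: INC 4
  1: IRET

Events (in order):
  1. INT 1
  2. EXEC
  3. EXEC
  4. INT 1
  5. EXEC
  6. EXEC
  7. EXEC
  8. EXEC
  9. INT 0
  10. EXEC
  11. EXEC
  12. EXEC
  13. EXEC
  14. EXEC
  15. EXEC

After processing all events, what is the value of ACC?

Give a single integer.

Event 1 (INT 1): INT 1 arrives: push (MAIN, PC=0), enter IRQ1 at PC=0 (depth now 1)
Event 2 (EXEC): [IRQ1] PC=0: INC 1 -> ACC=1
Event 3 (EXEC): [IRQ1] PC=1: IRET -> resume MAIN at PC=0 (depth now 0)
Event 4 (INT 1): INT 1 arrives: push (MAIN, PC=0), enter IRQ1 at PC=0 (depth now 1)
Event 5 (EXEC): [IRQ1] PC=0: INC 1 -> ACC=2
Event 6 (EXEC): [IRQ1] PC=1: IRET -> resume MAIN at PC=0 (depth now 0)
Event 7 (EXEC): [MAIN] PC=0: NOP
Event 8 (EXEC): [MAIN] PC=1: NOP
Event 9 (INT 0): INT 0 arrives: push (MAIN, PC=2), enter IRQ0 at PC=0 (depth now 1)
Event 10 (EXEC): [IRQ0] PC=0: DEC 1 -> ACC=1
Event 11 (EXEC): [IRQ0] PC=1: DEC 3 -> ACC=-2
Event 12 (EXEC): [IRQ0] PC=2: DEC 2 -> ACC=-4
Event 13 (EXEC): [IRQ0] PC=3: IRET -> resume MAIN at PC=2 (depth now 0)
Event 14 (EXEC): [MAIN] PC=2: INC 5 -> ACC=1
Event 15 (EXEC): [MAIN] PC=3: HALT

Answer: 1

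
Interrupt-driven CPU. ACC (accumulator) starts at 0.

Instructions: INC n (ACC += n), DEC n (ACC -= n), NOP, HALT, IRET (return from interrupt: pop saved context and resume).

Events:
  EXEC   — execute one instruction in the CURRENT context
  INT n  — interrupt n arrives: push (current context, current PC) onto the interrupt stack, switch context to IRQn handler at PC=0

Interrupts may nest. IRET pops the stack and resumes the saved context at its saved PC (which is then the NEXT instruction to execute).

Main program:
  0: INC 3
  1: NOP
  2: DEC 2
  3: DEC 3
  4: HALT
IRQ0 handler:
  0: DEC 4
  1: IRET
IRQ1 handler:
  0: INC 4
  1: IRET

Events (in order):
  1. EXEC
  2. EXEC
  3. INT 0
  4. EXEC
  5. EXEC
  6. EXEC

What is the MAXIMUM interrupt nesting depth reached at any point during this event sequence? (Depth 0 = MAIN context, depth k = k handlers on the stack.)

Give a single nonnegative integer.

Event 1 (EXEC): [MAIN] PC=0: INC 3 -> ACC=3 [depth=0]
Event 2 (EXEC): [MAIN] PC=1: NOP [depth=0]
Event 3 (INT 0): INT 0 arrives: push (MAIN, PC=2), enter IRQ0 at PC=0 (depth now 1) [depth=1]
Event 4 (EXEC): [IRQ0] PC=0: DEC 4 -> ACC=-1 [depth=1]
Event 5 (EXEC): [IRQ0] PC=1: IRET -> resume MAIN at PC=2 (depth now 0) [depth=0]
Event 6 (EXEC): [MAIN] PC=2: DEC 2 -> ACC=-3 [depth=0]
Max depth observed: 1

Answer: 1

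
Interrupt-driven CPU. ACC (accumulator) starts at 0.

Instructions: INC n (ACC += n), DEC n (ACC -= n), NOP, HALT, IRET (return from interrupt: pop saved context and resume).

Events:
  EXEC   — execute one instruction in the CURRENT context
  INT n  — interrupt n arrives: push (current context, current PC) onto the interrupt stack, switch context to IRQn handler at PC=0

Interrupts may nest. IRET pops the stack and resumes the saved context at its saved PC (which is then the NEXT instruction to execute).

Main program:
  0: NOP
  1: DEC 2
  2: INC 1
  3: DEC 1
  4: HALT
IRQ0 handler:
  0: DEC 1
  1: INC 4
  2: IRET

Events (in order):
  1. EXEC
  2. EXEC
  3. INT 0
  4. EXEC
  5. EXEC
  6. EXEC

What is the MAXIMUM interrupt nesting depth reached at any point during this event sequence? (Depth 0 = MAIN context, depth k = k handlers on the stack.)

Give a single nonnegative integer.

Event 1 (EXEC): [MAIN] PC=0: NOP [depth=0]
Event 2 (EXEC): [MAIN] PC=1: DEC 2 -> ACC=-2 [depth=0]
Event 3 (INT 0): INT 0 arrives: push (MAIN, PC=2), enter IRQ0 at PC=0 (depth now 1) [depth=1]
Event 4 (EXEC): [IRQ0] PC=0: DEC 1 -> ACC=-3 [depth=1]
Event 5 (EXEC): [IRQ0] PC=1: INC 4 -> ACC=1 [depth=1]
Event 6 (EXEC): [IRQ0] PC=2: IRET -> resume MAIN at PC=2 (depth now 0) [depth=0]
Max depth observed: 1

Answer: 1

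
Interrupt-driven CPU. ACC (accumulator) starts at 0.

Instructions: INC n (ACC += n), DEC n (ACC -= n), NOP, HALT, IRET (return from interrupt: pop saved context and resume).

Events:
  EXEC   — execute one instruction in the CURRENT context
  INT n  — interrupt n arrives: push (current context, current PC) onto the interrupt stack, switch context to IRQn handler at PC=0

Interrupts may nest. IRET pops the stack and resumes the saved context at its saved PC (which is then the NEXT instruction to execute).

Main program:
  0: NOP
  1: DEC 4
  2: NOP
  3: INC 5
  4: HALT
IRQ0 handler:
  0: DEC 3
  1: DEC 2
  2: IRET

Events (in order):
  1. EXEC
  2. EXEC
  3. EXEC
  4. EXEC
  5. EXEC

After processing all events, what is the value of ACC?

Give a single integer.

Event 1 (EXEC): [MAIN] PC=0: NOP
Event 2 (EXEC): [MAIN] PC=1: DEC 4 -> ACC=-4
Event 3 (EXEC): [MAIN] PC=2: NOP
Event 4 (EXEC): [MAIN] PC=3: INC 5 -> ACC=1
Event 5 (EXEC): [MAIN] PC=4: HALT

Answer: 1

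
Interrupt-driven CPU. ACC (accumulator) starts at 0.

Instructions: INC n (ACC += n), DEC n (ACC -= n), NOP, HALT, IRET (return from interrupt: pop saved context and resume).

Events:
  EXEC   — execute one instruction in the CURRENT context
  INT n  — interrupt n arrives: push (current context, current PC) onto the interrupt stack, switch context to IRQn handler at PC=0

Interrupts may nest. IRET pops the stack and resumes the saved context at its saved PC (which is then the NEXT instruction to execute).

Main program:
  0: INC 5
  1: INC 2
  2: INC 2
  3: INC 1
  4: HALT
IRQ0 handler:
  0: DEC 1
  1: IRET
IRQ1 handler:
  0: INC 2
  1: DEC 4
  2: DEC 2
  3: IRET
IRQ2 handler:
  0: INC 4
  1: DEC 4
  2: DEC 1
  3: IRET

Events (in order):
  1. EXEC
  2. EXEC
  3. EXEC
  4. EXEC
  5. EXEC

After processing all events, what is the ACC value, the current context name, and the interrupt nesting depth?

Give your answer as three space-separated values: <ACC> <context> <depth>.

Event 1 (EXEC): [MAIN] PC=0: INC 5 -> ACC=5
Event 2 (EXEC): [MAIN] PC=1: INC 2 -> ACC=7
Event 3 (EXEC): [MAIN] PC=2: INC 2 -> ACC=9
Event 4 (EXEC): [MAIN] PC=3: INC 1 -> ACC=10
Event 5 (EXEC): [MAIN] PC=4: HALT

Answer: 10 MAIN 0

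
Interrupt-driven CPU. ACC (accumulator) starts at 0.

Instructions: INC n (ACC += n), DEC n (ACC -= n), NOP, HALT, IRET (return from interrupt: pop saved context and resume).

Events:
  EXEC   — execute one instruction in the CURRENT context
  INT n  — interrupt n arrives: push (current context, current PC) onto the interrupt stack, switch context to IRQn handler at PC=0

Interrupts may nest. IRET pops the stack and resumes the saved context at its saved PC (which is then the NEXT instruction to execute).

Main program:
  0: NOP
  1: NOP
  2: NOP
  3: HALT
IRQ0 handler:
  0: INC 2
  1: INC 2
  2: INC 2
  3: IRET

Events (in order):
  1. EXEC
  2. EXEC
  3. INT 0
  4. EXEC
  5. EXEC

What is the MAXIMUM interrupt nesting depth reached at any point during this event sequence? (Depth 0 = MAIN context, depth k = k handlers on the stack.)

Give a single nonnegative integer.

Answer: 1

Derivation:
Event 1 (EXEC): [MAIN] PC=0: NOP [depth=0]
Event 2 (EXEC): [MAIN] PC=1: NOP [depth=0]
Event 3 (INT 0): INT 0 arrives: push (MAIN, PC=2), enter IRQ0 at PC=0 (depth now 1) [depth=1]
Event 4 (EXEC): [IRQ0] PC=0: INC 2 -> ACC=2 [depth=1]
Event 5 (EXEC): [IRQ0] PC=1: INC 2 -> ACC=4 [depth=1]
Max depth observed: 1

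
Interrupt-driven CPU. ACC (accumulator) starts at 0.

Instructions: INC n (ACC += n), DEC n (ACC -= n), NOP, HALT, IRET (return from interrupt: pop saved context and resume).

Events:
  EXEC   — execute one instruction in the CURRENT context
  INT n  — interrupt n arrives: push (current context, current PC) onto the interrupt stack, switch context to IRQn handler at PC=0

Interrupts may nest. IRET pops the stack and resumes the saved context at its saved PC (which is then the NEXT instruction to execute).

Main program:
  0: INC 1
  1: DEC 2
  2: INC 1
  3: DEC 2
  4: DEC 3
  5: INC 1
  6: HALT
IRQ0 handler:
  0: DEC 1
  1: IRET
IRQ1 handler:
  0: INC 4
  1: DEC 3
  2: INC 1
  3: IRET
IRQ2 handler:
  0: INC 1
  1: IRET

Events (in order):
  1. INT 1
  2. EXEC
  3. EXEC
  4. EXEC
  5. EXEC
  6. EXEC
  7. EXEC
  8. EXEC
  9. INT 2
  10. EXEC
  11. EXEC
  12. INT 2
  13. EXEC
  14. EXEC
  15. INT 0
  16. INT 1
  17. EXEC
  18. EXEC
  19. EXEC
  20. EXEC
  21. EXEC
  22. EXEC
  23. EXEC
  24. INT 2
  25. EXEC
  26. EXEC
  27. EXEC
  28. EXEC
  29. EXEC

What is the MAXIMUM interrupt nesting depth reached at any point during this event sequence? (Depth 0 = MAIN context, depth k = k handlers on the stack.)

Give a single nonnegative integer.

Answer: 2

Derivation:
Event 1 (INT 1): INT 1 arrives: push (MAIN, PC=0), enter IRQ1 at PC=0 (depth now 1) [depth=1]
Event 2 (EXEC): [IRQ1] PC=0: INC 4 -> ACC=4 [depth=1]
Event 3 (EXEC): [IRQ1] PC=1: DEC 3 -> ACC=1 [depth=1]
Event 4 (EXEC): [IRQ1] PC=2: INC 1 -> ACC=2 [depth=1]
Event 5 (EXEC): [IRQ1] PC=3: IRET -> resume MAIN at PC=0 (depth now 0) [depth=0]
Event 6 (EXEC): [MAIN] PC=0: INC 1 -> ACC=3 [depth=0]
Event 7 (EXEC): [MAIN] PC=1: DEC 2 -> ACC=1 [depth=0]
Event 8 (EXEC): [MAIN] PC=2: INC 1 -> ACC=2 [depth=0]
Event 9 (INT 2): INT 2 arrives: push (MAIN, PC=3), enter IRQ2 at PC=0 (depth now 1) [depth=1]
Event 10 (EXEC): [IRQ2] PC=0: INC 1 -> ACC=3 [depth=1]
Event 11 (EXEC): [IRQ2] PC=1: IRET -> resume MAIN at PC=3 (depth now 0) [depth=0]
Event 12 (INT 2): INT 2 arrives: push (MAIN, PC=3), enter IRQ2 at PC=0 (depth now 1) [depth=1]
Event 13 (EXEC): [IRQ2] PC=0: INC 1 -> ACC=4 [depth=1]
Event 14 (EXEC): [IRQ2] PC=1: IRET -> resume MAIN at PC=3 (depth now 0) [depth=0]
Event 15 (INT 0): INT 0 arrives: push (MAIN, PC=3), enter IRQ0 at PC=0 (depth now 1) [depth=1]
Event 16 (INT 1): INT 1 arrives: push (IRQ0, PC=0), enter IRQ1 at PC=0 (depth now 2) [depth=2]
Event 17 (EXEC): [IRQ1] PC=0: INC 4 -> ACC=8 [depth=2]
Event 18 (EXEC): [IRQ1] PC=1: DEC 3 -> ACC=5 [depth=2]
Event 19 (EXEC): [IRQ1] PC=2: INC 1 -> ACC=6 [depth=2]
Event 20 (EXEC): [IRQ1] PC=3: IRET -> resume IRQ0 at PC=0 (depth now 1) [depth=1]
Event 21 (EXEC): [IRQ0] PC=0: DEC 1 -> ACC=5 [depth=1]
Event 22 (EXEC): [IRQ0] PC=1: IRET -> resume MAIN at PC=3 (depth now 0) [depth=0]
Event 23 (EXEC): [MAIN] PC=3: DEC 2 -> ACC=3 [depth=0]
Event 24 (INT 2): INT 2 arrives: push (MAIN, PC=4), enter IRQ2 at PC=0 (depth now 1) [depth=1]
Event 25 (EXEC): [IRQ2] PC=0: INC 1 -> ACC=4 [depth=1]
Event 26 (EXEC): [IRQ2] PC=1: IRET -> resume MAIN at PC=4 (depth now 0) [depth=0]
Event 27 (EXEC): [MAIN] PC=4: DEC 3 -> ACC=1 [depth=0]
Event 28 (EXEC): [MAIN] PC=5: INC 1 -> ACC=2 [depth=0]
Event 29 (EXEC): [MAIN] PC=6: HALT [depth=0]
Max depth observed: 2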